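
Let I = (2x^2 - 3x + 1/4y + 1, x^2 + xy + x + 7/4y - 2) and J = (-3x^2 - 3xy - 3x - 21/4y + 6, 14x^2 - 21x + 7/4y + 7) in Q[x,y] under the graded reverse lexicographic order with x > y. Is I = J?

Two ideals are equal iff their reduced Gröbner bases coincide (the reduced basis is unique for a fixed ordering).
Buchberger on the first generating set:
f_1 = 2x^2 - 3x + 1/4y + 1, LT = x^2.
f_2 = x^2 + xy + x + 7/4y - 2, LT = x^2.

S(f_1,f_2): lcm = x^2. S = -xy - 5/2x - 13/8y + 5/2.
  leading term xy: no divisor's leading term divides it; move -xy to the remainder.
  leading term x: no divisor's leading term divides it; move -5/2x to the remainder.
  leading term y: no divisor's leading term divides it; move -13/8y to the remainder.
  leading term 1: no divisor's leading term divides it; move 5/2 to the remainder.
  remainder -xy - 5/2x - 13/8y + 5/2 ≠ 0; add g_3 = -xy - 5/2x - 13/8y + 5/2 to the basis.

S(f_1,g_3): lcm = x^2y. S = -5/2x^2 - 25/8xy + 1/8y^2 + 5/2x + 1/2y.
  leading term x^2: subtract (-5/4)·f_1 from -5/2x^2 - 25/8xy + 1/8y^2 + 5/2x + 1/2y → -25/8xy + 1/8y^2 - 5/4x + 13/16y + 5/4
  leading term xy: subtract (25/8)·g_3 from -25/8xy + 1/8y^2 - 5/4x + 13/16y + 5/4 → 1/8y^2 + 105/16x + 377/64y - 105/16
  leading term y^2: no divisor's leading term divides it; move 1/8y^2 to the remainder.
  leading term x: no divisor's leading term divides it; move 105/16x to the remainder.
  leading term y: no divisor's leading term divides it; move 377/64y to the remainder.
  leading term 1: no divisor's leading term divides it; move -105/16 to the remainder.
  remainder 1/8y^2 + 105/16x + 377/64y - 105/16 ≠ 0; add g_4 = 1/8y^2 + 105/16x + 377/64y - 105/16 to the basis.

S(f_2,g_3): lcm = x^2y. S = xy^2 - 5/2x^2 - 5/8xy + 7/4y^2 + 5/2x - 2y.
  leading term xy^2: subtract (-y)·g_3 from xy^2 - 5/2x^2 - 5/8xy + 7/4y^2 + 5/2x - 2y → -5/2x^2 - 25/8xy + 1/8y^2 + 5/2x + 1/2y
  leading term x^2: subtract (-5/4)·f_1 from -5/2x^2 - 25/8xy + 1/8y^2 + 5/2x + 1/2y → -25/8xy + 1/8y^2 - 5/4x + 13/16y + 5/4
  leading term xy: subtract (25/8)·g_3 from -25/8xy + 1/8y^2 - 5/4x + 13/16y + 5/4 → 1/8y^2 + 105/16x + 377/64y - 105/16
  leading term y^2: subtract (1)·g_4 from 1/8y^2 + 105/16x + 377/64y - 105/16 → 0
  remainder 0.

S(f_1,g_4): leading monomials are coprime, so the S-polynomial reduces to 0 (Buchberger's first criterion).
S(f_2,g_4): leading monomials are coprime, so the S-polynomial reduces to 0 (Buchberger's first criterion).
S(g_3,g_4): lcm = xy^2. S = -105/2x^2 - 357/8xy + 13/8y^2 + 105/2x - 5/2y.
  leading term x^2: subtract (-105/4)·f_1 from -105/2x^2 - 357/8xy + 13/8y^2 + 105/2x - 5/2y → -357/8xy + 13/8y^2 - 105/4x + 65/16y + 105/4
  leading term xy: subtract (357/8)·g_3 from -357/8xy + 13/8y^2 - 105/4x + 65/16y + 105/4 → 13/8y^2 + 1365/16x + 4901/64y - 1365/16
  leading term y^2: subtract (13)·g_4 from 13/8y^2 + 1365/16x + 4901/64y - 1365/16 → 0
  remainder 0.

Every S-polynomial of the final basis reduces to 0, so we have a Gröbner basis.
Inter-reduce: drop elements whose leading term is divisible by another's, tail-reduce, and make monic.
Reduced Gröbner basis: {x^2 - 3/2x + 1/8y + 1/2, xy + 5/2x + 13/8y - 5/2, y^2 + 105/2x + 377/8y - 105/2}.

Buchberger on the second generating set:
h_1 = -3x^2 - 3xy - 3x - 21/4y + 6, LT = x^2.
h_2 = 14x^2 - 21x + 7/4y + 7, LT = x^2.

S(h_1,h_2): lcm = x^2. S = xy + 5/2x + 13/8y - 5/2.
  leading term xy: no divisor's leading term divides it; move xy to the remainder.
  leading term x: no divisor's leading term divides it; move 5/2x to the remainder.
  leading term y: no divisor's leading term divides it; move 13/8y to the remainder.
  leading term 1: no divisor's leading term divides it; move -5/2 to the remainder.
  remainder xy + 5/2x + 13/8y - 5/2 ≠ 0; add k_3 = xy + 5/2x + 13/8y - 5/2 to the basis.

S(h_1,k_3): lcm = x^2y. S = xy^2 - 5/2x^2 - 5/8xy + 7/4y^2 + 5/2x - 2y.
  leading term xy^2: subtract (y)·k_3 from xy^2 - 5/2x^2 - 5/8xy + 7/4y^2 + 5/2x - 2y → -5/2x^2 - 25/8xy + 1/8y^2 + 5/2x + 1/2y
  leading term x^2: subtract (5/6)·h_1 from -5/2x^2 - 25/8xy + 1/8y^2 + 5/2x + 1/2y → -5/8xy + 1/8y^2 + 5x + 39/8y - 5
  leading term xy: subtract (-5/8)·k_3 from -5/8xy + 1/8y^2 + 5x + 39/8y - 5 → 1/8y^2 + 105/16x + 377/64y - 105/16
  leading term y^2: no divisor's leading term divides it; move 1/8y^2 to the remainder.
  leading term x: no divisor's leading term divides it; move 105/16x to the remainder.
  leading term y: no divisor's leading term divides it; move 377/64y to the remainder.
  leading term 1: no divisor's leading term divides it; move -105/16 to the remainder.
  remainder 1/8y^2 + 105/16x + 377/64y - 105/16 ≠ 0; add k_4 = 1/8y^2 + 105/16x + 377/64y - 105/16 to the basis.

S(h_2,k_3): lcm = x^2y. S = -5/2x^2 - 25/8xy + 1/8y^2 + 5/2x + 1/2y.
  leading term x^2: subtract (5/6)·h_1 from -5/2x^2 - 25/8xy + 1/8y^2 + 5/2x + 1/2y → -5/8xy + 1/8y^2 + 5x + 39/8y - 5
  leading term xy: subtract (-5/8)·k_3 from -5/8xy + 1/8y^2 + 5x + 39/8y - 5 → 1/8y^2 + 105/16x + 377/64y - 105/16
  leading term y^2: subtract (1)·k_4 from 1/8y^2 + 105/16x + 377/64y - 105/16 → 0
  remainder 0.

S(h_1,k_4): leading monomials are coprime, so the S-polynomial reduces to 0 (Buchberger's first criterion).
S(h_2,k_4): leading monomials are coprime, so the S-polynomial reduces to 0 (Buchberger's first criterion).
S(k_3,k_4): lcm = xy^2. S = -105/2x^2 - 357/8xy + 13/8y^2 + 105/2x - 5/2y.
  leading term x^2: subtract (35/2)·h_1 from -105/2x^2 - 357/8xy + 13/8y^2 + 105/2x - 5/2y → 63/8xy + 13/8y^2 + 105x + 715/8y - 105
  leading term xy: subtract (63/8)·k_3 from 63/8xy + 13/8y^2 + 105x + 715/8y - 105 → 13/8y^2 + 1365/16x + 4901/64y - 1365/16
  leading term y^2: subtract (13)·k_4 from 13/8y^2 + 1365/16x + 4901/64y - 1365/16 → 0
  remainder 0.

Every S-polynomial of the final basis reduces to 0, so we have a Gröbner basis.
Inter-reduce: drop elements whose leading term is divisible by another's, tail-reduce, and make monic.
Reduced Gröbner basis: {x^2 - 3/2x + 1/8y + 1/2, xy + 5/2x + 13/8y - 5/2, y^2 + 105/2x + 377/8y - 105/2}.

These coincide, so the ideals are equal.

Yes, the ideals are equal.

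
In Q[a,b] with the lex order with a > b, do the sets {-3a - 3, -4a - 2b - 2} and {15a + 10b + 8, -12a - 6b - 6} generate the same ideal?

Since reduced Gröbner bases are canonical representatives of ideals under a given ordering, it suffices to compute and compare them.
Buchberger on the first generating set:
f_1 = -3a - 3, LT = a.
f_2 = -4a - 2b - 2, LT = a.

S(f_1,f_2): lcm = a. S = -1/2b + 1/2.
  leading term b: no divisor's leading term divides it; move -1/2b to the remainder.
  leading term 1: no divisor's leading term divides it; move 1/2 to the remainder.
  remainder -1/2b + 1/2 ≠ 0; add g_3 = -1/2b + 1/2 to the basis.

S(f_1,g_3): leading monomials are coprime, so the S-polynomial reduces to 0 (Buchberger's first criterion).
S(f_2,g_3): leading monomials are coprime, so the S-polynomial reduces to 0 (Buchberger's first criterion).
Every S-polynomial of the final basis reduces to 0, so we have a Gröbner basis.
Inter-reduce: drop elements whose leading term is divisible by another's, tail-reduce, and make monic.
Reduced Gröbner basis: {a + 1, b - 1}.

Buchberger on the second generating set:
h_1 = 15a + 10b + 8, LT = a.
h_2 = -12a - 6b - 6, LT = a.

S(h_1,h_2): lcm = a. S = 1/6b + 1/30.
  leading term b: no divisor's leading term divides it; move 1/6b to the remainder.
  leading term 1: no divisor's leading term divides it; move 1/30 to the remainder.
  remainder 1/6b + 1/30 ≠ 0; add k_3 = 1/6b + 1/30 to the basis.

S(h_1,k_3): leading monomials are coprime, so the S-polynomial reduces to 0 (Buchberger's first criterion).
S(h_2,k_3): leading monomials are coprime, so the S-polynomial reduces to 0 (Buchberger's first criterion).
Every S-polynomial of the final basis reduces to 0, so we have a Gröbner basis.
Inter-reduce: drop elements whose leading term is divisible by another's, tail-reduce, and make monic.
Reduced Gröbner basis: {a + 2/5, b + 1/5}.

The bases are distinct; the ideals are different.
The choice of monomial ordering does not affect the verdict — as long as both bases are computed under the same ordering, their equality decides ideal equality.

No, the ideals differ.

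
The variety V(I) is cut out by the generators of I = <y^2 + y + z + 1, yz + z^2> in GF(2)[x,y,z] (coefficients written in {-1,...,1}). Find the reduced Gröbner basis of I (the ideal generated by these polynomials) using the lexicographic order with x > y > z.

f_1 = y^2 + y + z + 1, LT = y^2.
f_2 = yz + z^2, LT = yz.

S(f_1,f_2): lcm = y^2z. S = yz^2 + yz + z^2 + z.
  leading term yz^2: subtract (z)·f_2 from yz^2 + yz + z^2 + z → yz + z^3 + z^2 + z
  leading term yz: subtract (1)·f_2 from yz + z^3 + z^2 + z → z^3 + z
  leading term z^3: no divisor's leading term divides it; move z^3 to the remainder.
  leading term z: no divisor's leading term divides it; move z to the remainder.
  remainder z^3 + z ≠ 0; add g_3 = z^3 + z to the basis.

S(f_1,g_3): leading monomials are coprime, so the S-polynomial reduces to 0 (Buchberger's first criterion).
S(f_2,g_3): lcm = yz^3. S = yz + z^4.
  leading term yz: subtract (1)·f_2 from yz + z^4 → z^4 + z^2
  leading term z^4: subtract (z)·g_3 from z^4 + z^2 → 0
  remainder 0.

Every S-polynomial of the final basis reduces to 0, so we have a Gröbner basis.

G = {y^2 + y + z + 1, yz + z^2, z^3 + z}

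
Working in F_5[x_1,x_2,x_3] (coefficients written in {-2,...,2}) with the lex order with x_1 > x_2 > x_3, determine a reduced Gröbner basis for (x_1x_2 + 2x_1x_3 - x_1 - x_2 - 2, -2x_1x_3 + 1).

f_1 = x_1x_2 + 2x_1x_3 - x_1 - x_2 - 2, LT = x_1x_2.
f_2 = -2x_1x_3 + 1, LT = x_1x_3.

S(f_1,f_2): lcm = x_1x_2x_3. S = 2x_1x_3^2 - x_1x_3 - x_2x_3 - 2x_2 - 2x_3.
  leading term x_1x_3^2: subtract (-x_3)·f_2 from 2x_1x_3^2 - x_1x_3 - x_2x_3 - 2x_2 - 2x_3 → -x_1x_3 - x_2x_3 - 2x_2 - x_3
  leading term x_1x_3: subtract (-2)·f_2 from -x_1x_3 - x_2x_3 - 2x_2 - x_3 → -x_2x_3 - 2x_2 - x_3 + 2
  leading term x_2x_3: no divisor's leading term divides it; move -x_2x_3 to the remainder.
  leading term x_2: no divisor's leading term divides it; move -2x_2 to the remainder.
  leading term x_3: no divisor's leading term divides it; move -x_3 to the remainder.
  leading term 1: no divisor's leading term divides it; move 2 to the remainder.
  remainder -x_2x_3 - 2x_2 - x_3 + 2 ≠ 0; add g_3 = -x_2x_3 - 2x_2 - x_3 + 2 to the basis.

The other S-polynomials (S(f_1,g_3), S(f_2,g_3)) all reduce to 0 modulo the current basis, so we have a Gröbner basis.

G = {x_1x_2 - x_1 - x_2 - 1, x_1x_3 + 2, x_2x_3 + 2x_2 + x_3 - 2}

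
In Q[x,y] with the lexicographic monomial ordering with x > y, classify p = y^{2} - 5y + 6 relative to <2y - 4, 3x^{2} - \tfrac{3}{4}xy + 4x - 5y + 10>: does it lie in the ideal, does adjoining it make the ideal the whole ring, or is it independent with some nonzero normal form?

First compute the reduced Gröbner basis of I by Buchberger's algorithm.
f_1 = 2y - 4, LT = y.
f_2 = 3x^{2} - \tfrac{3}{4}xy + 4x - 5y + 10, LT = x^{2}.

The S-polynomials (S(f_1,f_2)) all reduce to 0 modulo the current basis, so we have a Gröbner basis.
Inter-reduce: drop elements whose leading term is divisible by another's, tail-reduce, and make monic.
Reduced Gröbner basis: {x^{2} + \tfrac{5}{6}x, y - 2}.
Label its elements g_1 = x^{2} + \tfrac{5}{6}x, g_2 = y - 2.

Reduce p = y^{2} - 5y + 6 modulo G:
  leading term y^{2}: subtract (y)·g_2 from y^{2} - 5y + 6 → -3y + 6
  leading term y: subtract (-3)·g_2 from -3y + 6 → 0
  normal form = 0.
Since the normal form is 0, p ∈ I.

Ideal membership is decidable via reduction modulo a Gröbner basis.

y^{2} - 5y + 6 lies in I (it reduces to 0).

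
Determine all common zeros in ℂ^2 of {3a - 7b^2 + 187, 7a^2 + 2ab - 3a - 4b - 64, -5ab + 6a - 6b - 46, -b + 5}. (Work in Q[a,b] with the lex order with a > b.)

{(-4, 5)}

Compute a lex Gröbner basis by Buchberger's algorithm.
f_1 = 3a - 7b^2 + 187, LT = a.
f_2 = 7a^2 + 2ab - 3a - 4b - 64, LT = a^2.
f_3 = -5ab + 6a - 6b - 46, LT = ab.
f_4 = -b + 5, LT = b.

The S-polynomials (S(f_1,f_2), S(f_1,f_3), S(f_1,f_4), S(f_2,f_3), S(f_2,f_4), S(f_3,f_4)) all reduce to 0 modulo the current basis, so we have a Gröbner basis.
Inter-reduce: drop elements whose leading term is divisible by another's, tail-reduce, and make monic.
Reduced Gröbner basis: {a + 4, b - 5}.

Since the basis is lex-ordered, b - 5 is univariate in b. Its roots are {5}. Back-substituting each root into the other basis elements fixes the other coordinates.
  b = 5: the earlier basis element becomes a + 4 = 0, giving a = -4 — point (-4, 5).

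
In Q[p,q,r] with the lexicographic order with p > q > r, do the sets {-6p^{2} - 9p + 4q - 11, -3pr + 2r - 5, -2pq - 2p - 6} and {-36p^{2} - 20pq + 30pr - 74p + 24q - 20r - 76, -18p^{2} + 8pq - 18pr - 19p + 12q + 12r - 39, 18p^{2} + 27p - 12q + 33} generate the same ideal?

Yes, the ideals are equal.

Two ideals are equal iff their reduced Gröbner bases coincide (the reduced basis is unique for a fixed ordering).
Buchberger on the first generating set:
f_1 = -6p^{2} - 9p + 4q - 11, LT = p^{2}.
f_2 = -3pr + 2r - 5, LT = pr.
f_3 = -2pq - 2p - 6, LT = pq.

S(f_1,f_2): lcm = p^{2}r. S = \tfrac{13}{6}pr - \tfrac{5}{3}p - \tfrac{2}{3}qr + \tfrac{11}{6}r.
  reduce S modulo (f_1, f_2, f_3):
  remainder -\tfrac{5}{3}p - \tfrac{2}{3}qr + \tfrac{59}{18}r - \tfrac{65}{18} ≠ 0; add g_4 = -\tfrac{5}{3}p - \tfrac{2}{3}qr + \tfrac{59}{18}r - \tfrac{65}{18} to the basis.

S(f_1,f_3): lcm = p^{2}q. S = -p^{2} + \tfrac{3}{2}pq - 3p - \tfrac{2}{3}q^{2} + \tfrac{11}{6}q.
  reduce S modulo (f_1, f_2, f_3, g_4):
  remainder -\tfrac{2}{3}q^{2} + \tfrac{6}{5}qr + \tfrac{7}{6}q - \tfrac{59}{10}r + \tfrac{23}{6} ≠ 0; add g_5 = -\tfrac{2}{3}q^{2} + \tfrac{6}{5}qr + \tfrac{7}{6}q - \tfrac{59}{10}r + \tfrac{23}{6} to the basis.

S(f_2,f_3): lcm = pqr. S = -pr - \tfrac{2}{3}qr + \tfrac{5}{3}q - 3r.
  reduce S modulo (f_1, f_2, f_3, g_4, g_5):
  remainder -\tfrac{2}{3}qr + \tfrac{5}{3}q - \tfrac{11}{3}r + \tfrac{5}{3} ≠ 0; add g_6 = -\tfrac{2}{3}qr + \tfrac{5}{3}q - \tfrac{11}{3}r + \tfrac{5}{3} to the basis.

S(f_2,g_4): lcm = pr. S = -\tfrac{2}{5}qr^{2} + \tfrac{59}{30}r^{2} - \tfrac{17}{6}r + \tfrac{5}{3}.
  reduce S modulo (f_1, f_2, f_3, g_4, g_5, g_6):
  remainder -\tfrac{5}{2}q + \tfrac{25}{6}r^{2} + \tfrac{5}{3}r - \tfrac{5}{6} ≠ 0; add g_7 = -\tfrac{5}{2}q + \tfrac{25}{6}r^{2} + \tfrac{5}{3}r - \tfrac{5}{6} to the basis.

S(g_6,g_7): lcm = qr. S = -\tfrac{5}{2}q + \tfrac{5}{3}r^{3} + \tfrac{2}{3}r^{2} + \tfrac{31}{6}r - \tfrac{5}{2}.
  reduce S modulo (f_1, f_2, f_3, g_4, g_5, g_6, g_7):
  remainder \tfrac{5}{3}r^{3} - \tfrac{7}{2}r^{2} + \tfrac{7}{2}r - \tfrac{5}{3} ≠ 0; add g_8 = \tfrac{5}{3}r^{3} - \tfrac{7}{2}r^{2} + \tfrac{7}{2}r - \tfrac{5}{3} to the basis.

The other S-polynomials (S(f_1,g_4), S(f_3,g_4), S(f_1,g_5), S(f_2,g_5), S(f_3,g_5), S(g_4,g_5), S(f_1,g_6), S(f_2,g_6), S(f_3,g_6), S(g_4,g_6), S(g_5,g_6), S(f_1,g_7), S(f_2,g_7), S(f_3,g_7), S(g_4,g_7), S(g_5,g_7), S(f_1,g_8), S(f_2,g_8), S(f_3,g_8), S(g_4,g_8), S(g_5,g_8), S(g_6,g_8), S(g_7,g_8)) all reduce to 0 modulo the current basis, so we have a Gröbner basis.
Inter-reduce: drop elements whose leading term is divisible by another's, tail-reduce, and make monic.
Reduced Gröbner basis: {p + \tfrac{5}{3}r^{2} - \tfrac{7}{2}r + \tfrac{17}{6}, q - \tfrac{5}{3}r^{2} - \tfrac{2}{3}r + \tfrac{1}{3}, r^{3} - \tfrac{21}{10}r^{2} + \tfrac{21}{10}r - 1}.

Buchberger on the second generating set:
h_1 = -36p^{2} - 20pq + 30pr - 74p + 24q - 20r - 76, LT = p^{2}.
h_2 = -18p^{2} + 8pq - 18pr - 19p + 12q + 12r - 39, LT = p^{2}.
h_3 = 18p^{2} + 27p - 12q + 33, LT = p^{2}.

S(h_1,h_2): lcm = p^{2}. S = pq - \tfrac{11}{6}pr + p + \tfrac{11}{9}r - \tfrac{1}{18}.
  reduce S modulo (h_1, h_2, h_3):
  remainder pq - \tfrac{11}{6}pr + p + \tfrac{11}{9}r - \tfrac{1}{18} ≠ 0; add k_4 = pq - \tfrac{11}{6}pr + p + \tfrac{11}{9}r - \tfrac{1}{18} to the basis.

S(h_1,h_3): lcm = p^{2}. S = \tfrac{5}{9}pq - \tfrac{5}{6}pr + \tfrac{5}{9}p + \tfrac{5}{9}r + \tfrac{5}{18}.
  reduce S modulo (h_1, h_2, h_3, k_4):
  remainder \tfrac{5}{27}pr - \tfrac{10}{81}r + \tfrac{25}{81} ≠ 0; add k_5 = \tfrac{5}{27}pr - \tfrac{10}{81}r + \tfrac{25}{81} to the basis.

S(h_1,k_4): lcm = p^{2}q. S = \tfrac{11}{6}p^{2}r - p^{2} + \tfrac{5}{9}pq^{2} - \tfrac{5}{6}pqr + \tfrac{37}{18}pq - \tfrac{11}{9}pr + \tfrac{1}{18}p - \tfrac{2}{3}q^{2} + \tfrac{5}{9}qr + \tfrac{19}{9}q.
  reduce S modulo (h_1, h_2, h_3, k_4, k_5):
  remainder \tfrac{1}{18}p - \tfrac{2}{3}q^{2} + \tfrac{89}{81}qr + \tfrac{239}{162}q - \tfrac{2167}{324}r + \tfrac{1381}{324} ≠ 0; add k_6 = \tfrac{1}{18}p - \tfrac{2}{3}q^{2} + \tfrac{89}{81}qr + \tfrac{239}{162}q - \tfrac{2167}{324}r + \tfrac{1381}{324} to the basis.

S(h_3,k_4): lcm = p^{2}q. S = \tfrac{11}{6}p^{2}r - p^{2} + \tfrac{3}{2}pq - \tfrac{11}{9}pr + \tfrac{1}{18}p - \tfrac{2}{3}q^{2} + \tfrac{11}{6}q.
  reduce S modulo (h_1, h_2, h_3, k_4, k_5, k_6):
  remainder \tfrac{10}{81}qr - \tfrac{25}{81}q + \tfrac{55}{81}r - \tfrac{25}{81} ≠ 0; add k_7 = \tfrac{10}{81}qr - \tfrac{25}{81}q + \tfrac{55}{81}r - \tfrac{25}{81} to the basis.

S(h_1,k_5): lcm = p^{2}r. S = \tfrac{5}{9}pqr - \tfrac{5}{6}pr^{2} + \tfrac{49}{18}pr - \tfrac{5}{3}p - \tfrac{2}{3}qr + \tfrac{5}{9}r^{2} + \tfrac{19}{9}r.
  reduce S modulo (h_1, h_2, h_3, k_4, k_5, k_6, k_7):
  remainder -20q^{2} + 125q - 375r + 205 ≠ 0; add k_8 = -20q^{2} + 125q - 375r + 205 to the basis.

S(k_5,k_6): lcm = pr. S = 12q^{2}r - \tfrac{178}{9}qr^{2} - \tfrac{239}{9}qr + \tfrac{2167}{18}r^{2} - \tfrac{1393}{18}r + \tfrac{5}{3}.
  reduce S modulo (h_1, h_2, h_3, k_4, k_5, k_6, k_7, k_8):
  remainder -\tfrac{275}{2}q + \tfrac{1375}{6}r^{2} + \tfrac{275}{3}r - \tfrac{275}{6} ≠ 0; add k_9 = -\tfrac{275}{2}q + \tfrac{1375}{6}r^{2} + \tfrac{275}{3}r - \tfrac{275}{6} to the basis.

S(k_7,k_9): lcm = qr. S = -\tfrac{5}{2}q + \tfrac{5}{3}r^{3} + \tfrac{2}{3}r^{2} + \tfrac{31}{6}r - \tfrac{5}{2}.
  reduce S modulo (h_1, h_2, h_3, k_4, k_5, k_6, k_7, k_8, k_9):
  remainder \tfrac{5}{3}r^{3} - \tfrac{7}{2}r^{2} + \tfrac{7}{2}r - \tfrac{5}{3} ≠ 0; add k_10 = \tfrac{5}{3}r^{3} - \tfrac{7}{2}r^{2} + \tfrac{7}{2}r - \tfrac{5}{3} to the basis.

The other S-polynomials (S(h_2,h_3), S(h_2,k_4), S(h_2,k_5), S(h_3,k_5), S(k_4,k_5), S(h_1,k_6), S(h_2,k_6), S(h_3,k_6), S(k_4,k_6), S(h_1,k_7), S(h_2,k_7), S(h_3,k_7), S(k_4,k_7), S(k_5,k_7), S(k_6,k_7), S(h_1,k_8), S(h_2,k_8), S(h_3,k_8), S(k_4,k_8), S(k_5,k_8), S(k_6,k_8), S(k_7,k_8), S(h_1,k_9), S(h_2,k_9), S(h_3,k_9), S(k_4,k_9), S(k_5,k_9), S(k_6,k_9), S(k_8,k_9), S(h_1,k_10), S(h_2,k_10), S(h_3,k_10), S(k_4,k_10), S(k_5,k_10), S(k_6,k_10), S(k_7,k_10), S(k_8,k_10), S(k_9,k_10)) all reduce to 0 modulo the current basis, so we have a Gröbner basis.
Inter-reduce: drop elements whose leading term is divisible by another's, tail-reduce, and make monic.
Reduced Gröbner basis: {p + \tfrac{5}{3}r^{2} - \tfrac{7}{2}r + \tfrac{17}{6}, q - \tfrac{5}{3}r^{2} - \tfrac{2}{3}r + \tfrac{1}{3}, r^{3} - \tfrac{21}{10}r^{2} + \tfrac{21}{10}r - 1}.

The two bases agree; hence the ideals are identical.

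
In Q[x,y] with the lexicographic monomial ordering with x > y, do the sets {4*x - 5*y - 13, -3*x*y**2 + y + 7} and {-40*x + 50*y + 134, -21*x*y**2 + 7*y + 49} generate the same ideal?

Equality of ideals is decidable: compute both reduced Gröbner bases (unique for the ordering) and check whether they agree.
Buchberger on the first generating set:
f_1 = 4*x - 5*y - 13, LT = x.
f_2 = -3*x*y**2 + y + 7, LT = x*y**2.

S(f_1,f_2): lcm = x*y**2. S = -5/4*y**3 - 13/4*y**2 + 1/3*y + 7/3.
  leading term y**3: no divisor's leading term divides it; move -5/4*y**3 to the remainder.
  leading term y**2: no divisor's leading term divides it; move -13/4*y**2 to the remainder.
  leading term y: no divisor's leading term divides it; move 1/3*y to the remainder.
  leading term 1: no divisor's leading term divides it; move 7/3 to the remainder.
  remainder -5/4*y**3 - 13/4*y**2 + 1/3*y + 7/3 ≠ 0; add g_3 = -5/4*y**3 - 13/4*y**2 + 1/3*y + 7/3 to the basis.

The other S-polynomials (S(f_1,g_3), S(f_2,g_3)) all reduce to 0 modulo the current basis, so we have a Gröbner basis.
Inter-reduce: drop elements whose leading term is divisible by another's, tail-reduce, and make monic.
Reduced Gröbner basis: {x - 5/4*y - 13/4, y**3 + 13/5*y**2 - 4/15*y - 28/15}.

Buchberger on the second generating set:
h_1 = -40*x + 50*y + 134, LT = x.
h_2 = -21*x*y**2 + 7*y + 49, LT = x*y**2.

S(h_1,h_2): lcm = x*y**2. S = -5/4*y**3 - 67/20*y**2 + 1/3*y + 7/3.
  leading term y**3: no divisor's leading term divides it; move -5/4*y**3 to the remainder.
  leading term y**2: no divisor's leading term divides it; move -67/20*y**2 to the remainder.
  leading term y: no divisor's leading term divides it; move 1/3*y to the remainder.
  leading term 1: no divisor's leading term divides it; move 7/3 to the remainder.
  remainder -5/4*y**3 - 67/20*y**2 + 1/3*y + 7/3 ≠ 0; add k_3 = -5/4*y**3 - 67/20*y**2 + 1/3*y + 7/3 to the basis.

The other S-polynomials (S(h_1,k_3), S(h_2,k_3)) all reduce to 0 modulo the current basis, so we have a Gröbner basis.
Inter-reduce: drop elements whose leading term is divisible by another's, tail-reduce, and make monic.
Reduced Gröbner basis: {x - 5/4*y - 67/20, y**3 + 67/25*y**2 - 4/15*y - 28/15}.

The bases are distinct; the ideals are different.

No, the ideals differ.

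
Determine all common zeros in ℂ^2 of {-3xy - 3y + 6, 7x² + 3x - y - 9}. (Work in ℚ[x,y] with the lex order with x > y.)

Compute a lex Gröbner basis by Buchberger's algorithm.
f_1 = -3xy - 3y + 6, LT = xy.
f_2 = 7x² + 3x - y - 9, LT = x².

S(f_1,f_2): lcm = x²y. S = 4/7xy - 2x + 1/7y² + 9/7y.
  leading term xy: subtract (-4/21)·f_1 from 4/7xy - 2x + 1/7y² + 9/7y → -2x + 1/7y² + 5/7y + 8/7
  leading term x: no divisor's leading term divides it; move -2x to the remainder.
  leading term y²: no divisor's leading term divides it; move 1/7y² to the remainder.
  leading term y: no divisor's leading term divides it; move 5/7y to the remainder.
  leading term 1: no divisor's leading term divides it; move 8/7 to the remainder.
  remainder -2x + 1/7y² + 5/7y + 8/7 ≠ 0; add h_3 = -2x + 1/7y² + 5/7y + 8/7 to the basis.

S(f_1,h_3): lcm = xy. S = 1/14y³ + 5/14y² + 11/7y - 2.
  leading term y³: no divisor's leading term divides it; move 1/14y³ to the remainder.
  leading term y²: no divisor's leading term divides it; move 5/14y² to the remainder.
  leading term y: no divisor's leading term divides it; move 11/7y to the remainder.
  leading term 1: no divisor's leading term divides it; move -2 to the remainder.
  remainder 1/14y³ + 5/14y² + 11/7y - 2 ≠ 0; add h_4 = 1/14y³ + 5/14y² + 11/7y - 2 to the basis.

S(f_2,h_3): lcm = x². S = 1/14xy² + 5/14xy + x - 1/7y - 9/7.
  leading term xy²: subtract (-1/42y)·f_1 from 1/14xy² + 5/14xy + x - 1/7y - 9/7 → 5/14xy + x - 1/14y² - 9/7
  leading term xy: subtract (-5/42)·f_1 from 5/14xy + x - 1/14y² - 9/7 → x - 1/14y² - 5/14y - 4/7
  leading term x: subtract (-½)·h_3 from x - 1/14y² - 5/14y - 4/7 → 0
  remainder 0.

S(f_1,h_4): lcm = xy³. S = -5xy² - 22xy + 28x + y³ - 2y².
  leading term xy²: subtract (5/3y)·f_1 from -5xy² - 22xy + 28x + y³ - 2y² → -22xy + 28x + y³ + 3y² - 10y
  leading term xy: subtract (22/3)·f_1 from -22xy + 28x + y³ + 3y² - 10y → 28x + y³ + 3y² + 12y - 44
  leading term x: subtract (-14)·h_3 from 28x + y³ + 3y² + 12y - 44 → y³ + 5y² + 22y - 28
  leading term y³: subtract (14)·h_4 from y³ + 5y² + 22y - 28 → 0
  remainder 0.

S(f_2,h_4): leading monomials are coprime, so the S-polynomial reduces to 0 (Buchberger's first criterion).
S(h_3,h_4): leading monomials are coprime, so the S-polynomial reduces to 0 (Buchberger's first criterion).
Every S-polynomial of the final basis reduces to 0, so we have a Gröbner basis.
Inter-reduce: drop elements whose leading term is divisible by another's, tail-reduce, and make monic.
Reduced Gröbner basis: {x - 1/14y² - 5/14y - 4/7, y³ + 5y² + 22y - 28}.

A lex Gröbner basis eliminates variables successively. Here y³ + 5y² + 22y - 28 depends only on y, with roots {1, -3 + sqrt(19)*I, -3 - sqrt(19)*I}; lifting each root through the earlier basis elements recovers the full solutions.
  y = 1: the earlier basis element becomes x - 1 = 0, giving x = 1 — point (1, 1).
  y = -3 + sqrt(19)*I: the earlier basis element becomes x + 17/14 + sqrt(19)*I/14 = 0, giving x = -17/14 - sqrt(19)*I/14 — point (-17/14 - sqrt(19)*I/14, -3 + sqrt(19)*I).
  y = -3 - sqrt(19)*I: the earlier basis element becomes x + 17/14 - sqrt(19)*I/14 = 0, giving x = -17/14 + sqrt(19)*I/14 — point (-17/14 + sqrt(19)*I/14, -3 - sqrt(19)*I).

{(1, 1), (-17/14 - sqrt(19)*I/14, -3 + sqrt(19)*I), (-17/14 + sqrt(19)*I/14, -3 - sqrt(19)*I)}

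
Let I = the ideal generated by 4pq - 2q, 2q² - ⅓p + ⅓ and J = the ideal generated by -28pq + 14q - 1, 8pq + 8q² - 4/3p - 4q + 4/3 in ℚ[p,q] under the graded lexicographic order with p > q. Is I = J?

Equality of ideals is decidable: compute both reduced Gröbner bases (unique for the ordering) and check whether they agree.
Buchberger on the first generating set:
f_1 = 4pq - 2q, LT = pq.
f_2 = 2q² - ⅓p + ⅓, LT = q².

S(f_1,f_2): lcm = pq². S = ⅙p² - ½q² - ⅙p.
  reduce S modulo (f_1, f_2):
  remainder ⅙p² - ¼p + 1/12 ≠ 0; add g_3 = ⅙p² - ¼p + 1/12 to the basis.

The other S-polynomials (S(f_1,g_3), S(f_2,g_3)) all reduce to 0 modulo the current basis, so we have a Gröbner basis.
Inter-reduce: drop elements whose leading term is divisible by another's, tail-reduce, and make monic.
Reduced Gröbner basis: {p² - 3/2p + ½, pq - ½q, q² - ⅙p + ⅙}.

Buchberger on the second generating set:
h_1 = -28pq + 14q - 1, LT = pq.
h_2 = 8pq + 8q² - 4/3p - 4q + 4/3, LT = pq.

S(h_1,h_2): lcm = pq. S = -q² + ⅙p - 11/84.
  reduce S modulo (h_1, h_2):
  remainder -q² + ⅙p - 11/84 ≠ 0; add k_3 = -q² + ⅙p - 11/84 to the basis.

S(h_1,k_3): lcm = pq². S = ⅙p² - ½q² - 11/84p + 1/28q.
  reduce S modulo (h_1, h_2, k_3):
  remainder ⅙p² - 3/14p + 1/28q + 11/168 ≠ 0; add k_4 = ⅙p² - 3/14p + 1/28q + 11/168 to the basis.

The other S-polynomials (S(h_2,k_3), S(h_1,k_4), S(h_2,k_4), S(k_3,k_4)) all reduce to 0 modulo the current basis, so we have a Gröbner basis.
Inter-reduce: drop elements whose leading term is divisible by another's, tail-reduce, and make monic.
Reduced Gröbner basis: {p² - 9/7p + 3/14q + 11/28, pq - ½q + 1/28, q² - ⅙p + 11/84}.

Since the reduced bases disagree, the two ideals are not the same.
The choice of monomial ordering does not affect the verdict — as long as both bases are computed under the same ordering, their equality decides ideal equality.

No, the ideals differ.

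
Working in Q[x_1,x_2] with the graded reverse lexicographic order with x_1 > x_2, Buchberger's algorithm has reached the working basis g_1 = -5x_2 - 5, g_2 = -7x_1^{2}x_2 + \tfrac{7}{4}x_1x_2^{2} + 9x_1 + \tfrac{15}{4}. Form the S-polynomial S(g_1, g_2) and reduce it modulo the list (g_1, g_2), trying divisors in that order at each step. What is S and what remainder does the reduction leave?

lcm(LM(g_1), LM(g_2)) = x_1^{2}x_2.
S = (lcm/LT(g_1))·g_1 − (lcm/LT(g_2))·g_2 = \tfrac{1}{4}x_1x_2^{2} + x_1^{2} + \tfrac{9}{7}x_1 + \tfrac{15}{28}.
Reduce S modulo (g_1, g_2) in that order:
  leading term x_1x_2^{2}: subtract (-\tfrac{1}{20}x_1x_2)·g_1 from \tfrac{1}{4}x_1x_2^{2} + x_1^{2} + \tfrac{9}{7}x_1 + \tfrac{15}{28} → x_1^{2} - \tfrac{1}{4}x_1x_2 + \tfrac{9}{7}x_1 + \tfrac{15}{28}
  leading term x_1^{2}: no divisor's leading term divides it; move x_1^{2} to the remainder.
  leading term x_1x_2: subtract (\tfrac{1}{20}x_1)·g_1 from -\tfrac{1}{4}x_1x_2 + \tfrac{9}{7}x_1 + \tfrac{15}{28} → \tfrac{43}{28}x_1 + \tfrac{15}{28}
  leading term x_1: no divisor's leading term divides it; move \tfrac{43}{28}x_1 to the remainder.
  leading term 1: no divisor's leading term divides it; move \tfrac{15}{28} to the remainder.
The remainder x_1^{2} + \tfrac{43}{28}x_1 + \tfrac{15}{28} is nonzero, so it would be added as the next basis element.

S(g_1, g_2) = \tfrac{1}{4}x_1x_2^{2} + x_1^{2} + \tfrac{9}{7}x_1 + \tfrac{15}{28}; remainder on division = x_1^{2} + \tfrac{43}{28}x_1 + \tfrac{15}{28}.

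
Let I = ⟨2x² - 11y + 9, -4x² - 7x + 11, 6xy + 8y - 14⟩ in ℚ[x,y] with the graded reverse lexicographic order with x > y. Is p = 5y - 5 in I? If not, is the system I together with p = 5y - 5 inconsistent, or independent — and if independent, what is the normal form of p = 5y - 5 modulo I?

5y - 5 lies in I (it reduces to 0).

First compute the reduced Gröbner basis of I by Buchberger's algorithm.
f_1 = 2x² - 11y + 9, LT = x².
f_2 = -4x² - 7x + 11, LT = x².
f_3 = 6xy + 8y - 14, LT = xy.

S(f_1,f_2): lcm = x². S = -7/4x - 11/2y + 29/4.
  leading term x: no divisor's leading term divides it; move -7/4x to the remainder.
  leading term y: no divisor's leading term divides it; move -11/2y to the remainder.
  leading term 1: no divisor's leading term divides it; move 29/4 to the remainder.
  remainder -7/4x - 11/2y + 29/4 ≠ 0; add h_4 = -7/4x - 11/2y + 29/4 to the basis.

S(f_1,f_3): lcm = x²y. S = -4/3xy - 11/2y² + 7/3x + 9/2y.
  leading term xy: subtract (-2/9)·f_3 from -4/3xy - 11/2y² + 7/3x + 9/2y → -11/2y² + 7/3x + 113/18y - 28/9
  leading term y²: no divisor's leading term divides it; move -11/2y² to the remainder.
  leading term x: subtract (-4/3)·h_4 from 7/3x + 113/18y - 28/9 → -19/18y + 59/9
  leading term y: no divisor's leading term divides it; move -19/18y to the remainder.
  leading term 1: no divisor's leading term divides it; move 59/9 to the remainder.
  remainder -11/2y² - 19/18y + 59/9 ≠ 0; add h_5 = -11/2y² - 19/18y + 59/9 to the basis.

S(f_2,f_3): lcm = x²y. S = 5/12xy + 7/3x - 11/4y.
  leading term xy: subtract (5/72)·f_3 from 5/12xy + 7/3x - 11/4y → 7/3x - 119/36y + 35/36
  leading term x: subtract (-4/3)·h_4 from 7/3x - 119/36y + 35/36 → -383/36y + 383/36
  leading term y: no divisor's leading term divides it; move -383/36y to the remainder.
  leading term 1: no divisor's leading term divides it; move 383/36 to the remainder.
  remainder -383/36y + 383/36 ≠ 0; add h_6 = -383/36y + 383/36 to the basis.

The other S-polynomials (S(f_1,h_4), S(f_2,h_4), S(f_3,h_4), S(f_1,h_5), S(f_2,h_5), S(f_3,h_5), S(h_4,h_5), S(f_1,h_6), S(f_2,h_6), S(f_3,h_6), S(h_4,h_6), S(h_5,h_6)) all reduce to 0 modulo the current basis, so we have a Gröbner basis.
Inter-reduce: drop elements whose leading term is divisible by another's, tail-reduce, and make monic.
Reduced Gröbner basis: {x - 1, y - 1}.
Label its elements g_1 = x - 1, g_2 = y - 1.

Reduce p = 5y - 5 modulo G:
  leading term y: subtract (5)·g_2 from 5y - 5 → 0
  normal form = 0.
Since the normal form is 0, p ∈ I.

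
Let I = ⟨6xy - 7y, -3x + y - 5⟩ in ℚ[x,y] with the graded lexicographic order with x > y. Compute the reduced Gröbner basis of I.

G = {y² - 17/2y, x - ⅓y + 5/3}

The reduced Gröbner basis is the canonical form of the ideal for this ordering.

f_1 = 6xy - 7y, LT = xy.
f_2 = -3x + y - 5, LT = x.

S(f_1,f_2): lcm = xy. S = ⅓y² - 17/6y.
  leading term y²: no divisor's leading term divides it; move ⅓y² to the remainder.
  leading term y: no divisor's leading term divides it; move -17/6y to the remainder.
  remainder ⅓y² - 17/6y ≠ 0; add g_3 = ⅓y² - 17/6y to the basis.

The other S-polynomials (S(f_1,g_3), S(f_2,g_3)) all reduce to 0 modulo the current basis, so we have a Gröbner basis.
Inter-reduce: drop elements whose leading term is divisible by another's, tail-reduce, and make monic.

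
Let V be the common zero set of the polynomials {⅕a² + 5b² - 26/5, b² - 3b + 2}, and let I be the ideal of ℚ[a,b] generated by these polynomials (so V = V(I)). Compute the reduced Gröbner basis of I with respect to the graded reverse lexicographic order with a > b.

G = {a² + 75b - 76, b² - 3b + 2}

The reduced Gröbner basis is the canonical form of the ideal for this ordering.

f_1 = ⅕a² + 5b² - 26/5, LT = a².
f_2 = b² - 3b + 2, LT = b².

The S-polynomials (S(f_1,f_2)) all reduce to 0 modulo the current basis, so we have a Gröbner basis.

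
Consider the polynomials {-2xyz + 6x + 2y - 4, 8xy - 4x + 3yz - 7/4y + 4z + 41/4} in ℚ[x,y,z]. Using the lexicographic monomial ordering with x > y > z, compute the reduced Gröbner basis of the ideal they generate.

G = {xy - ½x + ⅜yz - 7/32y + ½z + 41/32, xz - 6x - ¾yz² + 7/16yz - 2y - z² - 41/16z + 4, y²z² - 7/12y²z + 8/3y² + 4/3yz² + 5/12yz - 59/12y - 4z - 91/12}

f_1 = -2xyz + 6x + 2y - 4, LT = xyz.
f_2 = 8xy - 4x + 3yz - 7/4y + 4z + 41/4, LT = xy.

S(f_1,f_2): lcm = xyz. S = ½xz - 3x - ⅜yz² + 7/32yz - y - ½z² - 41/32z + 2.
  leading term xz: no divisor's leading term divides it; move ½xz to the remainder.
  leading term x: no divisor's leading term divides it; move -3x to the remainder.
  leading term yz²: no divisor's leading term divides it; move -⅜yz² to the remainder.
  leading term yz: no divisor's leading term divides it; move 7/32yz to the remainder.
  leading term y: no divisor's leading term divides it; move -y to the remainder.
  leading term z²: no divisor's leading term divides it; move -½z² to the remainder.
  leading term z: no divisor's leading term divides it; move -41/32z to the remainder.
  leading term 1: no divisor's leading term divides it; move 2 to the remainder.
  remainder ½xz - 3x - ⅜yz² + 7/32yz - y - ½z² - 41/32z + 2 ≠ 0; add g_3 = ½xz - 3x - ⅜yz² + 7/32yz - y - ½z² - 41/32z + 2 to the basis.

S(f_1,g_3): lcm = xyz. S = 6xy - 3x + ¾y²z² - 7/16y²z + 2y² + yz² + 41/16yz - 5y + 2.
  leading term xy: subtract (¾)·f_2 from 6xy - 3x + ¾y²z² - 7/16y²z + 2y² + yz² + 41/16yz - 5y + 2 → ¾y²z² - 7/16y²z + 2y² + yz² + 5/16yz - 59/16y - 3z - 91/16
  leading term y²z²: no divisor's leading term divides it; move ¾y²z² to the remainder.
  leading term y²z: no divisor's leading term divides it; move -7/16y²z to the remainder.
  leading term y²: no divisor's leading term divides it; move 2y² to the remainder.
  leading term yz²: no divisor's leading term divides it; move yz² to the remainder.
  leading term yz: no divisor's leading term divides it; move 5/16yz to the remainder.
  leading term y: no divisor's leading term divides it; move -59/16y to the remainder.
  leading term z: no divisor's leading term divides it; move -3z to the remainder.
  leading term 1: no divisor's leading term divides it; move -91/16 to the remainder.
  remainder ¾y²z² - 7/16y²z + 2y² + yz² + 5/16yz - 59/16y - 3z - 91/16 ≠ 0; add g_4 = ¾y²z² - 7/16y²z + 2y² + yz² + 5/16yz - 59/16y - 3z - 91/16 to the basis.

The other S-polynomials (S(f_2,g_3), S(f_1,g_4), S(f_2,g_4), S(g_3,g_4)) all reduce to 0 modulo the current basis, so we have a Gröbner basis.
Inter-reduce: drop elements whose leading term is divisible by another's, tail-reduce, and make monic.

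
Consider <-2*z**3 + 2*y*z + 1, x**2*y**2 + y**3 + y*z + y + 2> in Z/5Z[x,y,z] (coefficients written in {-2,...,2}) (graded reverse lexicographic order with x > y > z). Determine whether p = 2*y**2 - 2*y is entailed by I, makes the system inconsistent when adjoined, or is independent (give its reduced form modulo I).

First compute the reduced Gröbner basis of I by Buchberger's algorithm.
f_1 = -2*z**3 + 2*y*z + 1, LT = z**3.
f_2 = x**2*y**2 + y**3 + y*z + y + 2, LT = x**2*y**2.

The S-polynomials (S(f_1,f_2)) all reduce to 0 modulo the current basis, so we have a Gröbner basis.
Inter-reduce: drop elements whose leading term is divisible by another's, tail-reduce, and make monic.
Reduced Gröbner basis: {x**2*y**2 + y**3 + y*z + y + 2, z**3 - y*z + 2}.
Label its elements g_1 = x**2*y**2 + y**3 + y*z + y + 2, g_2 = z**3 - y*z + 2.

Reduce p = 2*y**2 - 2*y modulo G:
  leading term y**2: no divisor's leading term divides it; move 2*y**2 to the remainder.
  leading term y: no divisor's leading term divides it; move -2*y to the remainder.
  normal form = 2*y**2 - 2*y.
The normal form is nonzero, so p ∉ I. Since p minus its normal form lies in I, I + (p) = I + (r) where r = 2*y**2 - 2*y; decide whether this ideal is the whole ring.
Run Buchberger on G together with r (pairs among the g_i already reduce to 0 since G is a Gröbner basis):
g_1 = x**2*y**2 + y**3 + y*z + y + 2, LT = x**2*y**2.
g_2 = z**3 - y*z + 2, LT = z**3.
r = 2*y**2 - 2*y, LT = y**2.

S(g_1,r): lcm = x**2*y**2. S = x**2*y + y**3 + y*z + y + 2.
  reduce S modulo (g_1, g_2, r):
  remainder x**2*y + y*z + 2*y + 2 ≠ 0; add m_4 = x**2*y + y*z + 2*y + 2 to the basis.

S(g_1,m_4): lcm = x**2*y**2. S = y**3 - y**2*z - 2*y**2 + y*z - y + 2.
  reduce S modulo (g_1, g_2, r, m_4):
  remainder -2*y + 2 ≠ 0; add m_5 = -2*y + 2 to the basis.

S(m_4,m_5): lcm = x**2*y. S = x**2 + y*z + 2*y + 2.
  reduce S modulo (g_1, g_2, r, m_4, m_5):
  remainder x**2 + z - 1 ≠ 0; add m_6 = x**2 + z - 1 to the basis.

The other S-polynomials (S(g_1,g_2), S(g_2,r), S(g_2,m_4), S(r,m_4), S(g_1,m_5), S(g_2,m_5), S(r,m_5), S(g_1,m_6), S(g_2,m_6), S(r,m_6), S(m_4,m_6), S(m_5,m_6)) all reduce to 0 modulo the current basis, so we have a Gröbner basis.
Inter-reduce: drop elements whose leading term is divisible by another's, tail-reduce, and make monic.
Reduced Gröbner basis: {z**3 - z + 2, x**2 + z - 1, y - 1}.
The reduced Gröbner basis of I + (p) is {z**3 - z + 2, x**2 + z - 1, y - 1} ≠ {1}, a proper ideal, so the enlarged system stays consistent: p is independent of I, with normal form 2*y**2 - 2*y.

2*y**2 - 2*y is independent of I; its normal form modulo I is 2*y**2 - 2*y.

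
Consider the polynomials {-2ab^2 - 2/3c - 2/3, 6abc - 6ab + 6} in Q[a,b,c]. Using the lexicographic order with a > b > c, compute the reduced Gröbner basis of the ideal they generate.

G = {ac^3 - ac^2 - ac + a + 3, b - 1/3c^2 + 1/3}

f_1 = -2ab^2 - 2/3c - 2/3, LT = ab^2.
f_2 = 6abc - 6ab + 6, LT = abc.

S(f_1,f_2): lcm = ab^2c. S = ab^2 - b + 1/3c^2 + 1/3c.
  leading term ab^2: subtract (-1/2)·f_1 from ab^2 - b + 1/3c^2 + 1/3c → -b + 1/3c^2 - 1/3
  leading term b: no divisor's leading term divides it; move -b to the remainder.
  leading term c^2: no divisor's leading term divides it; move 1/3c^2 to the remainder.
  leading term 1: no divisor's leading term divides it; move -1/3 to the remainder.
  remainder -b + 1/3c^2 - 1/3 ≠ 0; add g_3 = -b + 1/3c^2 - 1/3 to the basis.

S(f_2,g_3): lcm = abc. S = -ab + 1/3ac^3 - 1/3ac + 1.
  leading term ab: subtract (a)·g_3 from -ab + 1/3ac^3 - 1/3ac + 1 → 1/3ac^3 - 1/3ac^2 - 1/3ac + 1/3a + 1
  leading term ac^3: no divisor's leading term divides it; move 1/3ac^3 to the remainder.
  leading term ac^2: no divisor's leading term divides it; move -1/3ac^2 to the remainder.
  leading term ac: no divisor's leading term divides it; move -1/3ac to the remainder.
  leading term a: no divisor's leading term divides it; move 1/3a to the remainder.
  leading term 1: no divisor's leading term divides it; move 1 to the remainder.
  remainder 1/3ac^3 - 1/3ac^2 - 1/3ac + 1/3a + 1 ≠ 0; add g_4 = 1/3ac^3 - 1/3ac^2 - 1/3ac + 1/3a + 1 to the basis.

The other S-polynomials (S(f_1,g_3), S(f_1,g_4), S(f_2,g_4), S(g_3,g_4)) all reduce to 0 modulo the current basis, so we have a Gröbner basis.
Inter-reduce: drop elements whose leading term is divisible by another's, tail-reduce, and make monic.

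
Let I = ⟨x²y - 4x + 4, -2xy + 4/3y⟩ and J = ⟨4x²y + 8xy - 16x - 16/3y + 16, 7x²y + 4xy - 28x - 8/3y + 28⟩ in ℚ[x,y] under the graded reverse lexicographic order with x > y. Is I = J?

Equality of ideals is decidable: compute both reduced Gröbner bases (unique for the ordering) and check whether they agree.
Buchberger on the first generating set:
f_1 = x²y - 4x + 4, LT = x²y.
f_2 = -2xy + 4/3y, LT = xy.

S(f_1,f_2): lcm = x²y. S = ⅔xy - 4x + 4.
  leading term xy: subtract (-⅓)·f_2 from ⅔xy - 4x + 4 → -4x + 4/9y + 4
  leading term x: no divisor's leading term divides it; move -4x to the remainder.
  leading term y: no divisor's leading term divides it; move 4/9y to the remainder.
  leading term 1: no divisor's leading term divides it; move 4 to the remainder.
  remainder -4x + 4/9y + 4 ≠ 0; add g_3 = -4x + 4/9y + 4 to the basis.

S(f_1,g_3): lcm = x²y. S = 1/9xy² + xy - 4x + 4.
  leading term xy²: subtract (-1/18y)·f_2 from 1/9xy² + xy - 4x + 4 → xy + 2/27y² - 4x + 4
  leading term xy: subtract (-½)·f_2 from xy + 2/27y² - 4x + 4 → 2/27y² - 4x + ⅔y + 4
  leading term y²: no divisor's leading term divides it; move 2/27y² to the remainder.
  leading term x: subtract (1)·g_3 from -4x + ⅔y + 4 → 2/9y
  leading term y: no divisor's leading term divides it; move 2/9y to the remainder.
  remainder 2/27y² + 2/9y ≠ 0; add g_4 = 2/27y² + 2/9y to the basis.

The other S-polynomials (S(f_2,g_3), S(f_1,g_4), S(f_2,g_4), S(g_3,g_4)) all reduce to 0 modulo the current basis, so we have a Gröbner basis.
Inter-reduce: drop elements whose leading term is divisible by another's, tail-reduce, and make monic.
Reduced Gröbner basis: {y² + 3y, x - 1/9y - 1}.

Buchberger on the second generating set:
h_1 = 4x²y + 8xy - 16x - 16/3y + 16, LT = x²y.
h_2 = 7x²y + 4xy - 28x - 8/3y + 28, LT = x²y.

S(h_1,h_2): lcm = x²y. S = 10/7xy - 20/21y.
  leading term xy: no divisor's leading term divides it; move 10/7xy to the remainder.
  leading term y: no divisor's leading term divides it; move -20/21y to the remainder.
  remainder 10/7xy - 20/21y ≠ 0; add k_3 = 10/7xy - 20/21y to the basis.

S(h_1,k_3): lcm = x²y. S = 8/3xy - 4x - 4/3y + 4.
  leading term xy: subtract (28/15)·k_3 from 8/3xy - 4x - 4/3y + 4 → -4x + 4/9y + 4
  leading term x: no divisor's leading term divides it; move -4x to the remainder.
  leading term y: no divisor's leading term divides it; move 4/9y to the remainder.
  leading term 1: no divisor's leading term divides it; move 4 to the remainder.
  remainder -4x + 4/9y + 4 ≠ 0; add k_4 = -4x + 4/9y + 4 to the basis.

S(h_1,k_4): lcm = x²y. S = 1/9xy² + 3xy - 4x - 4/3y + 4.
  leading term xy²: subtract (7/90y)·k_3 from 1/9xy² + 3xy - 4x - 4/3y + 4 → 3xy + 2/27y² - 4x - 4/3y + 4
  leading term xy: subtract (21/10)·k_3 from 3xy + 2/27y² - 4x - 4/3y + 4 → 2/27y² - 4x + ⅔y + 4
  leading term y²: no divisor's leading term divides it; move 2/27y² to the remainder.
  leading term x: subtract (1)·k_4 from -4x + ⅔y + 4 → 2/9y
  leading term y: no divisor's leading term divides it; move 2/9y to the remainder.
  remainder 2/27y² + 2/9y ≠ 0; add k_5 = 2/27y² + 2/9y to the basis.

The other S-polynomials (S(h_2,k_3), S(h_2,k_4), S(k_3,k_4), S(h_1,k_5), S(h_2,k_5), S(k_3,k_5), S(k_4,k_5)) all reduce to 0 modulo the current basis, so we have a Gröbner basis.
Inter-reduce: drop elements whose leading term is divisible by another's, tail-reduce, and make monic.
Reduced Gröbner basis: {y² + 3y, x - 1/9y - 1}.

Same reduced basis, so the two generating sets span the same ideal.

Yes, the ideals are equal.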